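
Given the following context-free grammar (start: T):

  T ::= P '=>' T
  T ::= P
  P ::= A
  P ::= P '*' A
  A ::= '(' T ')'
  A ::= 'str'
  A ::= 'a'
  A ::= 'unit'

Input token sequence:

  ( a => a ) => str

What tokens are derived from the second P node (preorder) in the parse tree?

a

[T [P [A ( [T [P [A a]] => [T [P [A a]]]] )]] => [T [P [A str]]]]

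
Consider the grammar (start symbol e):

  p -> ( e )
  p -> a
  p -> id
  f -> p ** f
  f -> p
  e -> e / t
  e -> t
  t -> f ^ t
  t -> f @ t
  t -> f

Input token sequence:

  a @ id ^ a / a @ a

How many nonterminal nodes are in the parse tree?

17

[e [e [t [f [p a]] @ [t [f [p id]] ^ [t [f [p a]]]]]] / [t [f [p a]] @ [t [f [p a]]]]]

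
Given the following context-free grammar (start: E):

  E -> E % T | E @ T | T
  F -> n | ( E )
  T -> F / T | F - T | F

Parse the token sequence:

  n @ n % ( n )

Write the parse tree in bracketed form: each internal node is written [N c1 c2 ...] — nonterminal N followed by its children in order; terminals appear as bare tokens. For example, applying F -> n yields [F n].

[E [E [E [T [F n]]] @ [T [F n]]] % [T [F ( [E [T [F n]]] )]]]

E
E % T
E @ T % T
T @ T % T
F @ T % T
n @ T % T
n @ F % T
n @ n % T
n @ n % F
n @ n % ( E )
n @ n % ( T )
n @ n % ( F )
n @ n % ( n )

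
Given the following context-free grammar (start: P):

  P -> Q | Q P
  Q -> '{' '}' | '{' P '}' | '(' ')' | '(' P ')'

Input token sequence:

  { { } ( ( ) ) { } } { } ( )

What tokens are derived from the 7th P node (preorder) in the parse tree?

[P [Q { [P [Q { }] [P [Q ( [P [Q ( )]] )] [P [Q { }]]]] }] [P [Q { }] [P [Q ( )]]]]

( )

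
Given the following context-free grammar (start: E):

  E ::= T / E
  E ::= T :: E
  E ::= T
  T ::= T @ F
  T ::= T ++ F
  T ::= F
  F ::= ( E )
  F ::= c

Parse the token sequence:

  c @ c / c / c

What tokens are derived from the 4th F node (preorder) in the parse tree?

c

[E [T [T [F c]] @ [F c]] / [E [T [F c]] / [E [T [F c]]]]]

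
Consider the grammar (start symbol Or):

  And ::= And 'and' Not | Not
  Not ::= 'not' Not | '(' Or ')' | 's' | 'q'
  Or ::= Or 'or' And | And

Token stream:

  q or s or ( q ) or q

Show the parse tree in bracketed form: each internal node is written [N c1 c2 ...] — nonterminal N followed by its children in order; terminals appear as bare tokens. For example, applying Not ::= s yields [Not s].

Or
Or or And
Or or And or And
Or or And or And or And
And or And or And or And
Not or And or And or And
q or And or And or And
q or Not or And or And
q or s or And or And
q or s or Not or And
q or s or ( Or ) or And
q or s or ( And ) or And
q or s or ( Not ) or And
q or s or ( q ) or And
q or s or ( q ) or Not
q or s or ( q ) or q

[Or [Or [Or [Or [And [Not q]]] or [And [Not s]]] or [And [Not ( [Or [And [Not q]]] )]]] or [And [Not q]]]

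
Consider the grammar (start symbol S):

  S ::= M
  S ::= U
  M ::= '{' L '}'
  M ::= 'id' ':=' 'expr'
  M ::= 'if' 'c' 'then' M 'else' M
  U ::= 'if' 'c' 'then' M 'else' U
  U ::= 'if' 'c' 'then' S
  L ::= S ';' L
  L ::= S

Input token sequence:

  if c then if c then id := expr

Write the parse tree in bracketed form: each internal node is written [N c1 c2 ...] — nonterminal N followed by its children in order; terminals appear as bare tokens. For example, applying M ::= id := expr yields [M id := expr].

[S [U if c then [S [U if c then [S [M id := expr]]]]]]

S
U
if c then S
if c then U
if c then if c then S
if c then if c then M
if c then if c then id := expr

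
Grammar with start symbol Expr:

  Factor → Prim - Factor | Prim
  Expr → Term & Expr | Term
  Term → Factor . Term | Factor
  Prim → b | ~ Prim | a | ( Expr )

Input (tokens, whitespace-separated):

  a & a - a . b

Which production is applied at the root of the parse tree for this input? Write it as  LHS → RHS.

Expr → Term & Expr

[Expr [Term [Factor [Prim a]]] & [Expr [Term [Factor [Prim a] - [Factor [Prim a]]] . [Term [Factor [Prim b]]]]]]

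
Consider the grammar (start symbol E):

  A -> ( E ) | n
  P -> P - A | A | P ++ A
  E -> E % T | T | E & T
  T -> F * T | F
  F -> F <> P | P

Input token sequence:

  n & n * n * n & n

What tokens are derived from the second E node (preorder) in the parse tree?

[E [E [E [T [F [P [A n]]]]] & [T [F [P [A n]]] * [T [F [P [A n]]] * [T [F [P [A n]]]]]]] & [T [F [P [A n]]]]]

n & n * n * n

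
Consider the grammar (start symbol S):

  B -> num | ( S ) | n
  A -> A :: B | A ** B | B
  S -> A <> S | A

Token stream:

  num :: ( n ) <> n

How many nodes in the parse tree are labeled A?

[S [A [A [B num]] :: [B ( [S [A [B n]]] )]] <> [S [A [B n]]]]

4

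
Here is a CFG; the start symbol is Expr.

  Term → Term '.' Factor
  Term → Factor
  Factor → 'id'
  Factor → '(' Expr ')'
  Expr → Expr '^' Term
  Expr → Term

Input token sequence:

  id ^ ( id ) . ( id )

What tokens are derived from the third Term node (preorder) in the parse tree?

[Expr [Expr [Term [Factor id]]] ^ [Term [Term [Factor ( [Expr [Term [Factor id]]] )]] . [Factor ( [Expr [Term [Factor id]]] )]]]

( id )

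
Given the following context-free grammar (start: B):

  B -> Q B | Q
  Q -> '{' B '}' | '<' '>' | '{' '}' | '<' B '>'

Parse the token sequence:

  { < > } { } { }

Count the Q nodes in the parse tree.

[B [Q { [B [Q < >]] }] [B [Q { }] [B [Q { }]]]]

4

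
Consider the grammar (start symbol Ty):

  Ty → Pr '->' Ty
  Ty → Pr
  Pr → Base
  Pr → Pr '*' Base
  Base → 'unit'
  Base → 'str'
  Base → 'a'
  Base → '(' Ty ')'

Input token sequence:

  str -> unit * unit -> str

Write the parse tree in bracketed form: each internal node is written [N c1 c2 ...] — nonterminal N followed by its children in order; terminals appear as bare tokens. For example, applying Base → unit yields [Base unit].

[Ty [Pr [Base str]] -> [Ty [Pr [Pr [Base unit]] * [Base unit]] -> [Ty [Pr [Base str]]]]]

Ty
Pr -> Ty
Base -> Ty
str -> Ty
str -> Pr -> Ty
str -> Pr * Base -> Ty
str -> Base * Base -> Ty
str -> unit * Base -> Ty
str -> unit * unit -> Ty
str -> unit * unit -> Pr
str -> unit * unit -> Base
str -> unit * unit -> str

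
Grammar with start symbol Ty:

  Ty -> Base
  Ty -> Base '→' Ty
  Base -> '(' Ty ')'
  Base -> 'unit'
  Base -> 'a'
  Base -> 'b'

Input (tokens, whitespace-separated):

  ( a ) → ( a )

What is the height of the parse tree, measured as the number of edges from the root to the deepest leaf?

5

[Ty [Base ( [Ty [Base a]] )] → [Ty [Base ( [Ty [Base a]] )]]]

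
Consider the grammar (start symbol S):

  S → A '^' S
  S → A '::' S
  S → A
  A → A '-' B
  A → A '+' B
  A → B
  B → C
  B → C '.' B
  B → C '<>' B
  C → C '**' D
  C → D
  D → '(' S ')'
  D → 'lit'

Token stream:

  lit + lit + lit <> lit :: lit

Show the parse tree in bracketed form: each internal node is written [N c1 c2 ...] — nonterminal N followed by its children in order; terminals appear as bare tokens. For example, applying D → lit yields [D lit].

S
A :: S
A + B :: S
A + B + B :: S
B + B + B :: S
C + B + B :: S
D + B + B :: S
lit + B + B :: S
lit + C + B :: S
lit + D + B :: S
lit + lit + B :: S
lit + lit + C <> B :: S
lit + lit + D <> B :: S
lit + lit + lit <> B :: S
lit + lit + lit <> C :: S
lit + lit + lit <> D :: S
lit + lit + lit <> lit :: S
lit + lit + lit <> lit :: A
lit + lit + lit <> lit :: B
lit + lit + lit <> lit :: C
lit + lit + lit <> lit :: D
lit + lit + lit <> lit :: lit

[S [A [A [A [B [C [D lit]]]] + [B [C [D lit]]]] + [B [C [D lit]] <> [B [C [D lit]]]]] :: [S [A [B [C [D lit]]]]]]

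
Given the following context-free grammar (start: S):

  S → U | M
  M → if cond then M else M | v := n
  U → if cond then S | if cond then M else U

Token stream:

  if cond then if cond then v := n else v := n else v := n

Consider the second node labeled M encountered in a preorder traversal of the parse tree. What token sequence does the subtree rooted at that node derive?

if cond then v := n else v := n

[S [M if cond then [M if cond then [M v := n] else [M v := n]] else [M v := n]]]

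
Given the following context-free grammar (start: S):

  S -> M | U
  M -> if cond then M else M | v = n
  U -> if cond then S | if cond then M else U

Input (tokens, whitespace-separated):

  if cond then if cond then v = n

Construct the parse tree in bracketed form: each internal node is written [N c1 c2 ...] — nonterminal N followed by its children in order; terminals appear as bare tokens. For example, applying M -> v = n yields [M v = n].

[S [U if cond then [S [U if cond then [S [M v = n]]]]]]

S
U
if cond then S
if cond then U
if cond then if cond then S
if cond then if cond then M
if cond then if cond then v = n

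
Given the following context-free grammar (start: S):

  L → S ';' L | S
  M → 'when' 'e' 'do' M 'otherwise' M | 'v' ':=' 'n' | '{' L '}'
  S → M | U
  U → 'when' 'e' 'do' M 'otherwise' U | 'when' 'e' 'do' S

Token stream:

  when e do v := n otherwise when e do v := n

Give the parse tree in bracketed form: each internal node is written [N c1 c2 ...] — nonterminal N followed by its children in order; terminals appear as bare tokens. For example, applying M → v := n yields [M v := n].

S
U
when e do M otherwise U
when e do v := n otherwise U
when e do v := n otherwise when e do S
when e do v := n otherwise when e do M
when e do v := n otherwise when e do v := n

[S [U when e do [M v := n] otherwise [U when e do [S [M v := n]]]]]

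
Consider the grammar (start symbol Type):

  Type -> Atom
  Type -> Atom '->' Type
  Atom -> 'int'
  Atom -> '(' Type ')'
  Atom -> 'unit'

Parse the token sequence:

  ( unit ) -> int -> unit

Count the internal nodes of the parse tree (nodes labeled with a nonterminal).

[Type [Atom ( [Type [Atom unit]] )] -> [Type [Atom int] -> [Type [Atom unit]]]]

8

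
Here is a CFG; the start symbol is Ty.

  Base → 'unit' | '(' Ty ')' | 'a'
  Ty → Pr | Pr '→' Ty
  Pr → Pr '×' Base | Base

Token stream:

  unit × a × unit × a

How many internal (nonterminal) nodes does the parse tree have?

9

[Ty [Pr [Pr [Pr [Pr [Base unit]] × [Base a]] × [Base unit]] × [Base a]]]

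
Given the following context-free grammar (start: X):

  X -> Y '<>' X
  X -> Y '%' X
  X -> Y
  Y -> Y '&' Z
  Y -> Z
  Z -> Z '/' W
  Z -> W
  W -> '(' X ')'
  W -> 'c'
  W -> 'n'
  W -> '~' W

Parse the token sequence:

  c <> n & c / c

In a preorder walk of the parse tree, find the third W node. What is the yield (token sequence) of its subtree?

c

[X [Y [Z [W c]]] <> [X [Y [Y [Z [W n]]] & [Z [Z [W c]] / [W c]]]]]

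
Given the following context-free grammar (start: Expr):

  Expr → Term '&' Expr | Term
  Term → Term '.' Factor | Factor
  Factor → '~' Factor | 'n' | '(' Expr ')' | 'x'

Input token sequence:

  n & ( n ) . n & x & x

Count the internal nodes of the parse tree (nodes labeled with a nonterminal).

[Expr [Term [Factor n]] & [Expr [Term [Term [Factor ( [Expr [Term [Factor n]]] )]] . [Factor n]] & [Expr [Term [Factor x]] & [Expr [Term [Factor x]]]]]]

17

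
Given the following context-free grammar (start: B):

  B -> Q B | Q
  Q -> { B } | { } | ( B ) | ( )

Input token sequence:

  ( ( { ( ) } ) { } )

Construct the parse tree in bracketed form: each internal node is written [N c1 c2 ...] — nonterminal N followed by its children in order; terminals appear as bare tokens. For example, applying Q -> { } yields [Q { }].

B
Q
( B )
( Q B )
( ( B ) B )
( ( Q ) B )
( ( { B } ) B )
( ( { Q } ) B )
( ( { ( ) } ) B )
( ( { ( ) } ) Q )
( ( { ( ) } ) { } )

[B [Q ( [B [Q ( [B [Q { [B [Q ( )]] }]] )] [B [Q { }]]] )]]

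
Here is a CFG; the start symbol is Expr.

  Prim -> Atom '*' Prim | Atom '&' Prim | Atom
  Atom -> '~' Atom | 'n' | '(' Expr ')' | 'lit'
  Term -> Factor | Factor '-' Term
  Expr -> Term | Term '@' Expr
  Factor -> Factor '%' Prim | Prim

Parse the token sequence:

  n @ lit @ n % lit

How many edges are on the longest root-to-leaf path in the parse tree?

8

[Expr [Term [Factor [Prim [Atom n]]]] @ [Expr [Term [Factor [Prim [Atom lit]]]] @ [Expr [Term [Factor [Factor [Prim [Atom n]]] % [Prim [Atom lit]]]]]]]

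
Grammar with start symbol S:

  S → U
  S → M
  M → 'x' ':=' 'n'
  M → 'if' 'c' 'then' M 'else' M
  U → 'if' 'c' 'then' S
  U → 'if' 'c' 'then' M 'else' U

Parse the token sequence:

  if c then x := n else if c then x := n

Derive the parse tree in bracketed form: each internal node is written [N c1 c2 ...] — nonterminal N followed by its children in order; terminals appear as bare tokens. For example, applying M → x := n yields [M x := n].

[S [U if c then [M x := n] else [U if c then [S [M x := n]]]]]

S
U
if c then M else U
if c then x := n else U
if c then x := n else if c then S
if c then x := n else if c then M
if c then x := n else if c then x := n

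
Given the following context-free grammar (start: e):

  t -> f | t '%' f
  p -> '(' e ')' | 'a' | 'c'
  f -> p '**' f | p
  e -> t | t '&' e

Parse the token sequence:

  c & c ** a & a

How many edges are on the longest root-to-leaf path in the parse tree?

[e [t [f [p c]]] & [e [t [f [p c] ** [f [p a]]]] & [e [t [f [p a]]]]]]

6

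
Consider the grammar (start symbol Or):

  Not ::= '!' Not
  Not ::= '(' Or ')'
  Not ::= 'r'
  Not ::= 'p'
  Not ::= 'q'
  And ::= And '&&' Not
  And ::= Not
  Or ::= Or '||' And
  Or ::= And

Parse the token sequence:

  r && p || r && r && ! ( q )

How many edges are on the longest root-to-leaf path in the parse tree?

[Or [Or [And [And [Not r]] && [Not p]]] || [And [And [And [Not r]] && [Not r]] && [Not ! [Not ( [Or [And [Not q]]] )]]]]

7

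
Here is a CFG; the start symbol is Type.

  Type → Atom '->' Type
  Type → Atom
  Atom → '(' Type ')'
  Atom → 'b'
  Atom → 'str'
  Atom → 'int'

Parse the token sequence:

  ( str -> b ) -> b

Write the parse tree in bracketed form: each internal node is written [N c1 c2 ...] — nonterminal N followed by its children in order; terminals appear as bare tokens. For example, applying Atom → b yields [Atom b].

Type
Atom -> Type
( Type ) -> Type
( Atom -> Type ) -> Type
( str -> Type ) -> Type
( str -> Atom ) -> Type
( str -> b ) -> Type
( str -> b ) -> Atom
( str -> b ) -> b

[Type [Atom ( [Type [Atom str] -> [Type [Atom b]]] )] -> [Type [Atom b]]]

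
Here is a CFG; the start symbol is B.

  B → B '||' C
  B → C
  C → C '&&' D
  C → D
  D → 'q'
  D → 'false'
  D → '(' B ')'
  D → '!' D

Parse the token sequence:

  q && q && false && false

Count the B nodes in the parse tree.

[B [C [C [C [C [D q]] && [D q]] && [D false]] && [D false]]]

1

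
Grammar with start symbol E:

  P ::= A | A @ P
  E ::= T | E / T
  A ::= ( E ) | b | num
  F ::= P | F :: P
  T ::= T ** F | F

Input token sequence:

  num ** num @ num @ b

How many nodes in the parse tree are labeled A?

4

[E [T [T [F [P [A num]]]] ** [F [P [A num] @ [P [A num] @ [P [A b]]]]]]]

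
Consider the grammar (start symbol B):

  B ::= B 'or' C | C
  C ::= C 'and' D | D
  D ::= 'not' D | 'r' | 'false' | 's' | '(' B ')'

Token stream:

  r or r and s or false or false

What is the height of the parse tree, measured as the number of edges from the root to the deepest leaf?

[B [B [B [B [C [D r]]] or [C [C [D r]] and [D s]]] or [C [D false]]] or [C [D false]]]

6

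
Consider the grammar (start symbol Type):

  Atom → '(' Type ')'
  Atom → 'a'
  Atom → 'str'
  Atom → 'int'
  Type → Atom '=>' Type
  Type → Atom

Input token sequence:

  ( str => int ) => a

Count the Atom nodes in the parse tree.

4

[Type [Atom ( [Type [Atom str] => [Type [Atom int]]] )] => [Type [Atom a]]]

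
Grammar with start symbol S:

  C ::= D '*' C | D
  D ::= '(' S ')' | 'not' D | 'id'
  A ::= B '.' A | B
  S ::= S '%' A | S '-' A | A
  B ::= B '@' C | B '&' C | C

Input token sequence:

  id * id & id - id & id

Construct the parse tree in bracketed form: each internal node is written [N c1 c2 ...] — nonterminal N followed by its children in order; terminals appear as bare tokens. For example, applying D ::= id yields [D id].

S
S - A
A - A
B - A
B & C - A
C & C - A
D * C & C - A
id * C & C - A
id * D & C - A
id * id & C - A
id * id & D - A
id * id & id - A
id * id & id - B
id * id & id - B & C
id * id & id - C & C
id * id & id - D & C
id * id & id - id & C
id * id & id - id & D
id * id & id - id & id

[S [S [A [B [B [C [D id] * [C [D id]]]] & [C [D id]]]]] - [A [B [B [C [D id]]] & [C [D id]]]]]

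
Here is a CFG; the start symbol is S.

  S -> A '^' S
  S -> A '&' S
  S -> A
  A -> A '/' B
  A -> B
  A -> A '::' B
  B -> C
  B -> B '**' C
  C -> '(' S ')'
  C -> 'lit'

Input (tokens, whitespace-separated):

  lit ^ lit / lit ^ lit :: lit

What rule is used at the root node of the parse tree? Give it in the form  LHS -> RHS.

[S [A [B [C lit]]] ^ [S [A [A [B [C lit]]] / [B [C lit]]] ^ [S [A [A [B [C lit]]] :: [B [C lit]]]]]]

S -> A '^' S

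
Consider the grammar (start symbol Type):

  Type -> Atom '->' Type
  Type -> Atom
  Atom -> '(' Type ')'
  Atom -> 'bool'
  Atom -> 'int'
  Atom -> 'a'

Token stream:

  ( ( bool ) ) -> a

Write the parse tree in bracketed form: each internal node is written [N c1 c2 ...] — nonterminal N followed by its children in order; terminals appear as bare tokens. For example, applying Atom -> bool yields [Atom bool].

[Type [Atom ( [Type [Atom ( [Type [Atom bool]] )]] )] -> [Type [Atom a]]]

Type
Atom -> Type
( Type ) -> Type
( Atom ) -> Type
( ( Type ) ) -> Type
( ( Atom ) ) -> Type
( ( bool ) ) -> Type
( ( bool ) ) -> Atom
( ( bool ) ) -> a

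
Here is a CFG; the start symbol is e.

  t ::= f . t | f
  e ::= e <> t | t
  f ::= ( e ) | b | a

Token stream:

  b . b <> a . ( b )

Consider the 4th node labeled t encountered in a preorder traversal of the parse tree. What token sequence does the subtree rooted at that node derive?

[e [e [t [f b] . [t [f b]]]] <> [t [f a] . [t [f ( [e [t [f b]]] )]]]]

( b )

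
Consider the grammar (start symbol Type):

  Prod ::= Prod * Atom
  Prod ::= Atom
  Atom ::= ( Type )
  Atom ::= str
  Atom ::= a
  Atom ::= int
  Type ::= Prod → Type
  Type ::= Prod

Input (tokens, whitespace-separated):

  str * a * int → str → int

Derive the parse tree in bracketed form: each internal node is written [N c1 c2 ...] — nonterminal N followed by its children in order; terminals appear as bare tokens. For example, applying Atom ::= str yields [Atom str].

Type
Prod → Type
Prod * Atom → Type
Prod * Atom * Atom → Type
Atom * Atom * Atom → Type
str * Atom * Atom → Type
str * a * Atom → Type
str * a * int → Type
str * a * int → Prod → Type
str * a * int → Atom → Type
str * a * int → str → Type
str * a * int → str → Prod
str * a * int → str → Atom
str * a * int → str → int

[Type [Prod [Prod [Prod [Atom str]] * [Atom a]] * [Atom int]] → [Type [Prod [Atom str]] → [Type [Prod [Atom int]]]]]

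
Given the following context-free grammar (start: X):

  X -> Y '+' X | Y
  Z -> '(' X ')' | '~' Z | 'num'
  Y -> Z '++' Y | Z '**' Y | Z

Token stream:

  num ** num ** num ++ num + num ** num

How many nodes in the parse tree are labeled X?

[X [Y [Z num] ** [Y [Z num] ** [Y [Z num] ++ [Y [Z num]]]]] + [X [Y [Z num] ** [Y [Z num]]]]]

2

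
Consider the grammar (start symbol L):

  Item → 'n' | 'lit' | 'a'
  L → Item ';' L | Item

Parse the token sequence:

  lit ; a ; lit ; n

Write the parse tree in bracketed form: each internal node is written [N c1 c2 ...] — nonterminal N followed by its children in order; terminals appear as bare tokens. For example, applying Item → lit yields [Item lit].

[L [Item lit] ; [L [Item a] ; [L [Item lit] ; [L [Item n]]]]]

L
Item ; L
lit ; L
lit ; Item ; L
lit ; a ; L
lit ; a ; Item ; L
lit ; a ; lit ; L
lit ; a ; lit ; Item
lit ; a ; lit ; n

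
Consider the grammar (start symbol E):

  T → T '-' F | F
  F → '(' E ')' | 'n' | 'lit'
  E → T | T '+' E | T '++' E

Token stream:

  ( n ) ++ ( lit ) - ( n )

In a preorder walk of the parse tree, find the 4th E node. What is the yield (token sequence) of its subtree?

[E [T [F ( [E [T [F n]]] )]] ++ [E [T [T [F ( [E [T [F lit]]] )]] - [F ( [E [T [F n]]] )]]]]

lit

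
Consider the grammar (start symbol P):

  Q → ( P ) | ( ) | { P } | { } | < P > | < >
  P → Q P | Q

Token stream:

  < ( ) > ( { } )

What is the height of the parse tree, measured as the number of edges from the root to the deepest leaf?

[P [Q < [P [Q ( )]] >] [P [Q ( [P [Q { }]] )]]]

5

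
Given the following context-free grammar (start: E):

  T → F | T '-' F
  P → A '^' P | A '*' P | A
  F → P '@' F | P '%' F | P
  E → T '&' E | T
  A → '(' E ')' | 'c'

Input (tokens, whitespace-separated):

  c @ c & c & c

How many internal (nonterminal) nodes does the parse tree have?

[E [T [F [P [A c]] @ [F [P [A c]]]]] & [E [T [F [P [A c]]]] & [E [T [F [P [A c]]]]]]]

18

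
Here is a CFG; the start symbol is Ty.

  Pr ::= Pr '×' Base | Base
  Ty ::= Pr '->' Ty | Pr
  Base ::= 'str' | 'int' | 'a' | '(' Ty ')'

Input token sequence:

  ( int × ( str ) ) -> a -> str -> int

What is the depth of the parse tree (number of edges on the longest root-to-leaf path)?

[Ty [Pr [Base ( [Ty [Pr [Pr [Base int]] × [Base ( [Ty [Pr [Base str]]] )]]] )]] -> [Ty [Pr [Base a]] -> [Ty [Pr [Base str]] -> [Ty [Pr [Base int]]]]]]

9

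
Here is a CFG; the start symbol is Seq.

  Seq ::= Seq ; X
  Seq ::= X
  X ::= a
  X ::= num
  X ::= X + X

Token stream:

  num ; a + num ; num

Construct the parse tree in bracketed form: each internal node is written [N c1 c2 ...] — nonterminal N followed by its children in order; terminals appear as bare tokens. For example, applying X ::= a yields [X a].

Seq
Seq ; X
Seq ; X ; X
X ; X ; X
num ; X ; X
num ; X + X ; X
num ; a + X ; X
num ; a + num ; X
num ; a + num ; num

[Seq [Seq [Seq [X num]] ; [X [X a] + [X num]]] ; [X num]]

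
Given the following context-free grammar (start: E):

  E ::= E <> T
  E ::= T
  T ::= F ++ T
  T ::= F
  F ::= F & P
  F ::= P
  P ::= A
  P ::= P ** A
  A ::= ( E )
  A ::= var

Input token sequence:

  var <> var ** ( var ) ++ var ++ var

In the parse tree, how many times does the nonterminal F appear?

5

[E [E [T [F [P [A var]]]]] <> [T [F [P [P [A var]] ** [A ( [E [T [F [P [A var]]]]] )]]] ++ [T [F [P [A var]]] ++ [T [F [P [A var]]]]]]]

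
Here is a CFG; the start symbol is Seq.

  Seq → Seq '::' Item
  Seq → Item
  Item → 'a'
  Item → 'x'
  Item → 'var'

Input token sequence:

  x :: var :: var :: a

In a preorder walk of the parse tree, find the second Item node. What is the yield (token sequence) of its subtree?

[Seq [Seq [Seq [Seq [Item x]] :: [Item var]] :: [Item var]] :: [Item a]]

var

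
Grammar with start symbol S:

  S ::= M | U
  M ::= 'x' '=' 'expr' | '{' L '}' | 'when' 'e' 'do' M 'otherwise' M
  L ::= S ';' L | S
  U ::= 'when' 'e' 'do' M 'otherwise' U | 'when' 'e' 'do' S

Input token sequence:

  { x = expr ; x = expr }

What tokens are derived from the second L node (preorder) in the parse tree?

[S [M { [L [S [M x = expr]] ; [L [S [M x = expr]]]] }]]

x = expr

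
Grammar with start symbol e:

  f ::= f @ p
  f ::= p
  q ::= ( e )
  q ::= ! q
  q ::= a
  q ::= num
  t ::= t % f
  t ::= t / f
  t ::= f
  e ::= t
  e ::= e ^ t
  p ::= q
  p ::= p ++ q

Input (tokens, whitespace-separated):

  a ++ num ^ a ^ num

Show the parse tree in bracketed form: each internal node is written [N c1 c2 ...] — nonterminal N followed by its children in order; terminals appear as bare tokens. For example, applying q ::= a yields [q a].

[e [e [e [t [f [p [p [q a]] ++ [q num]]]]] ^ [t [f [p [q a]]]]] ^ [t [f [p [q num]]]]]

e
e ^ t
e ^ t ^ t
t ^ t ^ t
f ^ t ^ t
p ^ t ^ t
p ++ q ^ t ^ t
q ++ q ^ t ^ t
a ++ q ^ t ^ t
a ++ num ^ t ^ t
a ++ num ^ f ^ t
a ++ num ^ p ^ t
a ++ num ^ q ^ t
a ++ num ^ a ^ t
a ++ num ^ a ^ f
a ++ num ^ a ^ p
a ++ num ^ a ^ q
a ++ num ^ a ^ num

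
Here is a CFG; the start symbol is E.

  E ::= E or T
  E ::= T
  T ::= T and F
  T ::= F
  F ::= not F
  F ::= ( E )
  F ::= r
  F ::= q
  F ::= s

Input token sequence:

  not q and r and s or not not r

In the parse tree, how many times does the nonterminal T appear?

[E [E [T [T [T [F not [F q]]] and [F r]] and [F s]]] or [T [F not [F not [F r]]]]]

4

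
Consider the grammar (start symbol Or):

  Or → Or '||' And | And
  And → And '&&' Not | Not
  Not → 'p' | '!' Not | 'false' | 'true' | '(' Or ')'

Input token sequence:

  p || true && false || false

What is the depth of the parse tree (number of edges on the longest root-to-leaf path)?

[Or [Or [Or [And [Not p]]] || [And [And [Not true]] && [Not false]]] || [And [Not false]]]

5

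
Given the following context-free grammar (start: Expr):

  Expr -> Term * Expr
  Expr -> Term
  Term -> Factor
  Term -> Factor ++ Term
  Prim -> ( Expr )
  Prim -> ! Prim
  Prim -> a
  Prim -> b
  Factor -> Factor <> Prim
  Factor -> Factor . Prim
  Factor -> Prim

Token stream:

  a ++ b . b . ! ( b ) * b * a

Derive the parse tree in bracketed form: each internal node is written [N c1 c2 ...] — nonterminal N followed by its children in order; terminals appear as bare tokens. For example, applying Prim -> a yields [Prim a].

[Expr [Term [Factor [Prim a]] ++ [Term [Factor [Factor [Factor [Prim b]] . [Prim b]] . [Prim ! [Prim ( [Expr [Term [Factor [Prim b]]]] )]]]]] * [Expr [Term [Factor [Prim b]]] * [Expr [Term [Factor [Prim a]]]]]]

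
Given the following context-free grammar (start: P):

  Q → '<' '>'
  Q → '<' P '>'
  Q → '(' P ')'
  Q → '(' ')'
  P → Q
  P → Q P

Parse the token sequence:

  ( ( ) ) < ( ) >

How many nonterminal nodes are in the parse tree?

8

[P [Q ( [P [Q ( )]] )] [P [Q < [P [Q ( )]] >]]]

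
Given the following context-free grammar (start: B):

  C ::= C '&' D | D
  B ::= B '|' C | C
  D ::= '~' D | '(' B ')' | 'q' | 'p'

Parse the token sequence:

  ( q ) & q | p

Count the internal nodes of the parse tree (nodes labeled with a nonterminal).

11

[B [B [C [C [D ( [B [C [D q]]] )]] & [D q]]] | [C [D p]]]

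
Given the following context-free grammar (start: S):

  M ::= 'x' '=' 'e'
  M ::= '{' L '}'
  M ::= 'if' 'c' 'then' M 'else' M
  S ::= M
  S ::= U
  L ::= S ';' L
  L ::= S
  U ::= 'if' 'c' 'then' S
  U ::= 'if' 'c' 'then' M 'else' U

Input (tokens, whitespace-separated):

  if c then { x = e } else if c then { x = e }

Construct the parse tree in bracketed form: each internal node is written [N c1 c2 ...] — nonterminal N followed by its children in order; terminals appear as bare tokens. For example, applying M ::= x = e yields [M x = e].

S
U
if c then M else U
if c then { L } else U
if c then { S } else U
if c then { M } else U
if c then { x = e } else U
if c then { x = e } else if c then S
if c then { x = e } else if c then M
if c then { x = e } else if c then { L }
if c then { x = e } else if c then { S }
if c then { x = e } else if c then { M }
if c then { x = e } else if c then { x = e }

[S [U if c then [M { [L [S [M x = e]]] }] else [U if c then [S [M { [L [S [M x = e]]] }]]]]]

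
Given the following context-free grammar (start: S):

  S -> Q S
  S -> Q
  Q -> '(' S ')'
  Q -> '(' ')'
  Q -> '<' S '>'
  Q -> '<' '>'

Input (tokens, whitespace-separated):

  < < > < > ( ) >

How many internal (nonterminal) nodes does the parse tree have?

[S [Q < [S [Q < >] [S [Q < >] [S [Q ( )]]]] >]]

8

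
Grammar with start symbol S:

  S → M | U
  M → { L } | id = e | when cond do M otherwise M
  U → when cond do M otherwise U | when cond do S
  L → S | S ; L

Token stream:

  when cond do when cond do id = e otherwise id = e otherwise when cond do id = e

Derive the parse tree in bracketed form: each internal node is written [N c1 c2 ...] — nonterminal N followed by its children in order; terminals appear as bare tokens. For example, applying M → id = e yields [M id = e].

[S [U when cond do [M when cond do [M id = e] otherwise [M id = e]] otherwise [U when cond do [S [M id = e]]]]]

S
U
when cond do M otherwise U
when cond do when cond do M otherwise M otherwise U
when cond do when cond do id = e otherwise M otherwise U
when cond do when cond do id = e otherwise id = e otherwise U
when cond do when cond do id = e otherwise id = e otherwise when cond do S
when cond do when cond do id = e otherwise id = e otherwise when cond do M
when cond do when cond do id = e otherwise id = e otherwise when cond do id = e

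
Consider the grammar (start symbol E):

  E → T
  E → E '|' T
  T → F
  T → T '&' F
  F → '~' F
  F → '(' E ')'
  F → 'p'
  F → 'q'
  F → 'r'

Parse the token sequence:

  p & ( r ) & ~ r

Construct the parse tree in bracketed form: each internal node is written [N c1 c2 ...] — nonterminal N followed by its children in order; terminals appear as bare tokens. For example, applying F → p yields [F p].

E
T
T & F
T & F & F
F & F & F
p & F & F
p & ( E ) & F
p & ( T ) & F
p & ( F ) & F
p & ( r ) & F
p & ( r ) & ~ F
p & ( r ) & ~ r

[E [T [T [T [F p]] & [F ( [E [T [F r]]] )]] & [F ~ [F r]]]]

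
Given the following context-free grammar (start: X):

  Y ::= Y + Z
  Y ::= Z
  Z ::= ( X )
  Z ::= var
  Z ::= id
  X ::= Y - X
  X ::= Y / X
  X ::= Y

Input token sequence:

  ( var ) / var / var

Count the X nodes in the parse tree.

4

[X [Y [Z ( [X [Y [Z var]]] )]] / [X [Y [Z var]] / [X [Y [Z var]]]]]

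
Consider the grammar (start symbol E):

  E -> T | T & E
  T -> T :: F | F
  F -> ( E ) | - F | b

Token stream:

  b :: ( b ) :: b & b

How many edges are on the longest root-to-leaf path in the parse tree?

7

[E [T [T [T [F b]] :: [F ( [E [T [F b]]] )]] :: [F b]] & [E [T [F b]]]]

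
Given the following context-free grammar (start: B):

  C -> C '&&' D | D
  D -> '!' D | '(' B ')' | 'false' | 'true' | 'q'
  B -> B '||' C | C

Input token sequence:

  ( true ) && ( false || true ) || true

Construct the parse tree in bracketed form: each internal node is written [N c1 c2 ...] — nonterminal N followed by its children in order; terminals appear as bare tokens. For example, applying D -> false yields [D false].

[B [B [C [C [D ( [B [C [D true]]] )]] && [D ( [B [B [C [D false]]] || [C [D true]]] )]]] || [C [D true]]]

B
B || C
C || C
C && D || C
D && D || C
( B ) && D || C
( C ) && D || C
( D ) && D || C
( true ) && D || C
( true ) && ( B ) || C
( true ) && ( B || C ) || C
( true ) && ( C || C ) || C
( true ) && ( D || C ) || C
( true ) && ( false || C ) || C
( true ) && ( false || D ) || C
( true ) && ( false || true ) || C
( true ) && ( false || true ) || D
( true ) && ( false || true ) || true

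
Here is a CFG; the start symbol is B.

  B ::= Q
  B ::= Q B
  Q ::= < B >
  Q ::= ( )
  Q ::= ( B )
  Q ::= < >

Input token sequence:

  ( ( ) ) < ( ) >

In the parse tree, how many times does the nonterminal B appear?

[B [Q ( [B [Q ( )]] )] [B [Q < [B [Q ( )]] >]]]

4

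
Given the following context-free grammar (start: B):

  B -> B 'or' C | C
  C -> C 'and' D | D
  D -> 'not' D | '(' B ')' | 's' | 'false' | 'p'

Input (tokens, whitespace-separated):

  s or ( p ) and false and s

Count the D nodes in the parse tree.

5

[B [B [C [D s]]] or [C [C [C [D ( [B [C [D p]]] )]] and [D false]] and [D s]]]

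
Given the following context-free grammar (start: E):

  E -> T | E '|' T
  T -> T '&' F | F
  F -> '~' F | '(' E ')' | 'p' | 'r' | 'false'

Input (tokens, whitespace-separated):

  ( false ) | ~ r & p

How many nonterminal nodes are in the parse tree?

12

[E [E [T [F ( [E [T [F false]]] )]]] | [T [T [F ~ [F r]]] & [F p]]]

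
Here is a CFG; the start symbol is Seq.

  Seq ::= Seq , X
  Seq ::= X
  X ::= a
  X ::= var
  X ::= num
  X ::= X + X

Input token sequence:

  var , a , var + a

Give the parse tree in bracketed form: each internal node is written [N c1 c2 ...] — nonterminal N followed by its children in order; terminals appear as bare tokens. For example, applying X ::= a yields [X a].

[Seq [Seq [Seq [X var]] , [X a]] , [X [X var] + [X a]]]

Seq
Seq , X
Seq , X , X
X , X , X
var , X , X
var , a , X
var , a , X + X
var , a , var + X
var , a , var + a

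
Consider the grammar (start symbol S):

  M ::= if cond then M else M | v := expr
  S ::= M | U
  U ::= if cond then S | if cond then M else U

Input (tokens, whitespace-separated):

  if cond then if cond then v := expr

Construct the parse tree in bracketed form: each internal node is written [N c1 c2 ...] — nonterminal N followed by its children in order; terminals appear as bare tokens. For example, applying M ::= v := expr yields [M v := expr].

[S [U if cond then [S [U if cond then [S [M v := expr]]]]]]

S
U
if cond then S
if cond then U
if cond then if cond then S
if cond then if cond then M
if cond then if cond then v := expr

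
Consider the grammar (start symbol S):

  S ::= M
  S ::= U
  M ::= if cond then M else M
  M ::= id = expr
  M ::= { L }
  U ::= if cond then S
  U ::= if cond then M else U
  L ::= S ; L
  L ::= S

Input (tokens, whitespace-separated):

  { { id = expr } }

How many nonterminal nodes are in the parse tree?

8

[S [M { [L [S [M { [L [S [M id = expr]]] }]]] }]]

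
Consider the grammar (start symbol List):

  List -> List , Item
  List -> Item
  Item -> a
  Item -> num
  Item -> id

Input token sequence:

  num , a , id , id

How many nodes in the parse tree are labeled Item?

4

[List [List [List [List [Item num]] , [Item a]] , [Item id]] , [Item id]]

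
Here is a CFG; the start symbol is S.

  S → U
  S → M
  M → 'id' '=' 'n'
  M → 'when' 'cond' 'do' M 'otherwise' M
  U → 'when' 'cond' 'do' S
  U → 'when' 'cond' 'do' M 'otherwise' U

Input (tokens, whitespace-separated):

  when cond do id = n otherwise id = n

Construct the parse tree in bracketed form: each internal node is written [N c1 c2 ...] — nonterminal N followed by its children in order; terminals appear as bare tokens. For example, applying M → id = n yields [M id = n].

[S [M when cond do [M id = n] otherwise [M id = n]]]

S
M
when cond do M otherwise M
when cond do id = n otherwise M
when cond do id = n otherwise id = n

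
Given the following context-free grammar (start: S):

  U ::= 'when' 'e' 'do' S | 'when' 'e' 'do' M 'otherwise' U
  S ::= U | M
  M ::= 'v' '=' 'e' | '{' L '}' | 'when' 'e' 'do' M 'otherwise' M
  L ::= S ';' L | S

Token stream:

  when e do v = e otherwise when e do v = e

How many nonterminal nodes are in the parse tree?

6

[S [U when e do [M v = e] otherwise [U when e do [S [M v = e]]]]]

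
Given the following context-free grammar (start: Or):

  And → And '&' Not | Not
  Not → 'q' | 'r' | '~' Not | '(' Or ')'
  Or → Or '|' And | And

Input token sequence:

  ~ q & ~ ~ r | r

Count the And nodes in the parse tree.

[Or [Or [And [And [Not ~ [Not q]]] & [Not ~ [Not ~ [Not r]]]]] | [And [Not r]]]

3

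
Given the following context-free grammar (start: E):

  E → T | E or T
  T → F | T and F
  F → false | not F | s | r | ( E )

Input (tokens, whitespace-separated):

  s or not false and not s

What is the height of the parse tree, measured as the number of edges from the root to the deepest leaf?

5

[E [E [T [F s]]] or [T [T [F not [F false]]] and [F not [F s]]]]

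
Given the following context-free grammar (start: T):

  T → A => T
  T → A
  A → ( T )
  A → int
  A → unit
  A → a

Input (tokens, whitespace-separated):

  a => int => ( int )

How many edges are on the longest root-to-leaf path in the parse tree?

6

[T [A a] => [T [A int] => [T [A ( [T [A int]] )]]]]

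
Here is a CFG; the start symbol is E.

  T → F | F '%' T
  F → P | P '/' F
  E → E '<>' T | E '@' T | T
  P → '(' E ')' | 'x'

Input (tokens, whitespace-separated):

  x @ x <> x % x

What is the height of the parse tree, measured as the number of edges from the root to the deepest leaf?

[E [E [E [T [F [P x]]]] @ [T [F [P x]]]] <> [T [F [P x]] % [T [F [P x]]]]]

6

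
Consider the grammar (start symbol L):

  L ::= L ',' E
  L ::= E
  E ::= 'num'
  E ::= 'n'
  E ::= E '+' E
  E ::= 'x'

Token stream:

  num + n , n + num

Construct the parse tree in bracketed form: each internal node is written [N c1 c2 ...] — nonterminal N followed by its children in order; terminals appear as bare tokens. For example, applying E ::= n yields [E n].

[L [L [E [E num] + [E n]]] , [E [E n] + [E num]]]

L
L , E
E , E
E + E , E
num + E , E
num + n , E
num + n , E + E
num + n , n + E
num + n , n + num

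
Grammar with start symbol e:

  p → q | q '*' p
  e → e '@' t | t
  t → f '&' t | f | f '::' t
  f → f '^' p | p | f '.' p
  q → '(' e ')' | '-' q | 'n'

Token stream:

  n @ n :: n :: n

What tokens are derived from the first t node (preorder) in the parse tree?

n

[e [e [t [f [p [q n]]]]] @ [t [f [p [q n]]] :: [t [f [p [q n]]] :: [t [f [p [q n]]]]]]]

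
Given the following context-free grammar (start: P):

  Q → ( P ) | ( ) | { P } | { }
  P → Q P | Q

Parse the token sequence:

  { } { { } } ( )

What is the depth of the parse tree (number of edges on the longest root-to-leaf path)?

[P [Q { }] [P [Q { [P [Q { }]] }] [P [Q ( )]]]]

5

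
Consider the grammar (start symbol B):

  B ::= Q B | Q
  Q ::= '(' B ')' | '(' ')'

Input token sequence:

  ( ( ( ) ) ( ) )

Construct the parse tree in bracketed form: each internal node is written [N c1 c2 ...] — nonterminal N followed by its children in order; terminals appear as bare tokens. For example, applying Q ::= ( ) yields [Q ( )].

[B [Q ( [B [Q ( [B [Q ( )]] )] [B [Q ( )]]] )]]

B
Q
( B )
( Q B )
( ( B ) B )
( ( Q ) B )
( ( ( ) ) B )
( ( ( ) ) Q )
( ( ( ) ) ( ) )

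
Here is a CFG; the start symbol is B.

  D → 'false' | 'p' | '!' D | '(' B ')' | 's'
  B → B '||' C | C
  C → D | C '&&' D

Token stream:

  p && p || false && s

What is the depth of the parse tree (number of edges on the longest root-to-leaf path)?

[B [B [C [C [D p]] && [D p]]] || [C [C [D false]] && [D s]]]

5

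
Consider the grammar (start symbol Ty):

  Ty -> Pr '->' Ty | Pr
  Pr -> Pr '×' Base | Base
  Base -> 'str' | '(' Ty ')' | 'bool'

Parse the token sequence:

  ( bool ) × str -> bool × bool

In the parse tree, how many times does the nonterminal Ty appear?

3

[Ty [Pr [Pr [Base ( [Ty [Pr [Base bool]]] )]] × [Base str]] -> [Ty [Pr [Pr [Base bool]] × [Base bool]]]]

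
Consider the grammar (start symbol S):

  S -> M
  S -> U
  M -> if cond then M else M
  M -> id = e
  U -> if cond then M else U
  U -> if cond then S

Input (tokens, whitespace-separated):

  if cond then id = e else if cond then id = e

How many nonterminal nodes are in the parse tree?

6

[S [U if cond then [M id = e] else [U if cond then [S [M id = e]]]]]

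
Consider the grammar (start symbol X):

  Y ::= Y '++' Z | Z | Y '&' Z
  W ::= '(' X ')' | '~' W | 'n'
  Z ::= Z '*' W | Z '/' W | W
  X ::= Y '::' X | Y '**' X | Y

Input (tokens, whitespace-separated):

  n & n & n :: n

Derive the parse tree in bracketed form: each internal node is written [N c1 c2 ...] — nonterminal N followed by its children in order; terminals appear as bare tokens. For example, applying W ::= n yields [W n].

X
Y :: X
Y & Z :: X
Y & Z & Z :: X
Z & Z & Z :: X
W & Z & Z :: X
n & Z & Z :: X
n & W & Z :: X
n & n & Z :: X
n & n & W :: X
n & n & n :: X
n & n & n :: Y
n & n & n :: Z
n & n & n :: W
n & n & n :: n

[X [Y [Y [Y [Z [W n]]] & [Z [W n]]] & [Z [W n]]] :: [X [Y [Z [W n]]]]]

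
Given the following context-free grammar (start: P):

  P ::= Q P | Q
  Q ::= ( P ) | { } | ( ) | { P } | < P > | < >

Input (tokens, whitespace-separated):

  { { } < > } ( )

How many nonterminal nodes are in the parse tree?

8

[P [Q { [P [Q { }] [P [Q < >]]] }] [P [Q ( )]]]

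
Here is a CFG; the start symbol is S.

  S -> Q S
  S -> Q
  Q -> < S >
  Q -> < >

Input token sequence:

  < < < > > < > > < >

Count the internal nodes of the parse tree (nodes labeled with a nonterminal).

10

[S [Q < [S [Q < [S [Q < >]] >] [S [Q < >]]] >] [S [Q < >]]]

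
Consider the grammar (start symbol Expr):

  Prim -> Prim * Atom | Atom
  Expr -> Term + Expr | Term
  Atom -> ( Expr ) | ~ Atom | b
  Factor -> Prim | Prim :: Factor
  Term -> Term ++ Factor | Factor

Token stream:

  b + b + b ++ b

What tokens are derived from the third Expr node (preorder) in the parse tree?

b ++ b

[Expr [Term [Factor [Prim [Atom b]]]] + [Expr [Term [Factor [Prim [Atom b]]]] + [Expr [Term [Term [Factor [Prim [Atom b]]]] ++ [Factor [Prim [Atom b]]]]]]]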